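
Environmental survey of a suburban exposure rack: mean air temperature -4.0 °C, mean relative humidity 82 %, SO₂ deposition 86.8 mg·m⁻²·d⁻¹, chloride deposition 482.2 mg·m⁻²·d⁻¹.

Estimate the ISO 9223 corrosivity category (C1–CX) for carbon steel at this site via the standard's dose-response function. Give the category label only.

C4

carbon steel: temperature factor f = +0.150·(-14.0) = -2.1000
  sulphur-dioxide contribution → 11.38 μm/a
  chloride contribution → 59.97 μm/a
  ⇒ r_corr(carbon steel) = 71.35 μm/a
ISO 9223 Table 2 (carbon steel): 50 < 71.3 ≤ 80 μm/a ⇒ C4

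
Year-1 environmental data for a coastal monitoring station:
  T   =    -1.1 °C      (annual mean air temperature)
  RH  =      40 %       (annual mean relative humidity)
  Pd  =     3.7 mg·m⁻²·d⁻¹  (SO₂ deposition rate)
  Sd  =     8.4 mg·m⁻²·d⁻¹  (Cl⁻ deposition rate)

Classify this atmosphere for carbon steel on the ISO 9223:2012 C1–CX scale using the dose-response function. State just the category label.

carbon steel: T≤10 °C ⇒ hinge +0.150·(-1.1−10) = -1.6650
  sulphur-dioxide contribution → 1.472 μm/a
  chloride contribution → 1.367 μm/a
  ⇒ r_corr(carbon steel) = 2.839 μm/a
ISO 9223 Table 2 (carbon steel): 1.3 < 2.84 ≤ 25 μm/a ⇒ C2

C2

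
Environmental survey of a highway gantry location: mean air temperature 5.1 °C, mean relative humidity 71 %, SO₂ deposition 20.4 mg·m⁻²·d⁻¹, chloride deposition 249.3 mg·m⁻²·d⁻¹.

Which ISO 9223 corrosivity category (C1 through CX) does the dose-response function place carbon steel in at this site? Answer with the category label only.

carbon steel: T≤10 °C ⇒ hinge +0.150·(5.1−10) = -0.7350
  sulphur-dioxide contribution → 16.85 μm/a
  chloride contribution → 39.88 μm/a
  total first-year rate 56.72 μm/a
56.7 μm/a falls in (50, 80] for carbon steel → category C4

C4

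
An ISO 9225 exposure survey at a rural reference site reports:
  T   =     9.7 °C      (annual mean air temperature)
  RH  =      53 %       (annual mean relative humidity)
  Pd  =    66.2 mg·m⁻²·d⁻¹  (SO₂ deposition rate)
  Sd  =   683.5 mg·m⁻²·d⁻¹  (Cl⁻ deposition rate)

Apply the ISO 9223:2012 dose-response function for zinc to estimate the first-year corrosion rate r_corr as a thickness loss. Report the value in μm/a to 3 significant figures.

zinc: T≤10 °C ⇒ hinge +0.038·(9.7−10) = -0.0114
  Pd branch = 0.0129·Pd^0.44·e^(0.046·RH+f) = 0.9239 μm/a
  Cl⁻ term: 0.0175·683.5^0.57·exp(0.008·53+0.085·9.7) = 2.518
  sum: 0.9239 + 2.518 → r_corr = 3.442 μm/a

r_corr = 3.44 μm/a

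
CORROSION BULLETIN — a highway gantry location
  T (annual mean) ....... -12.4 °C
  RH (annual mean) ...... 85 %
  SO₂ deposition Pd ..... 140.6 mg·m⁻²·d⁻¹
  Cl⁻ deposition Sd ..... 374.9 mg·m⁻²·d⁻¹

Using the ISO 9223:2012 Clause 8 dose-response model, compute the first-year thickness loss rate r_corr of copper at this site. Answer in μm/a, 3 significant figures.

copper: f(T) = +0.126·(T−10) [T≤10 °C] = -2.8224
  sulphur-dioxide contribution → 0.1718 μm/a
  chloride contribution → 0.5899 μm/a
  ⇒ r_corr(copper) = 0.7616 μm/a

r_corr = 0.762 μm/a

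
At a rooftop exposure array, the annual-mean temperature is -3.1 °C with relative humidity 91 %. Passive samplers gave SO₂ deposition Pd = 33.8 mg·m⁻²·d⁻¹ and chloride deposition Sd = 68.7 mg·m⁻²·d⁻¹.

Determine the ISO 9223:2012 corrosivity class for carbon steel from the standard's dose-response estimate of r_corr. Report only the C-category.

carbon steel: f(T) = +0.150·(T−10) [T≤10 °C] = -1.9650
  sulphur-dioxide contribution → 9.551 μm/a
  chloride contribution → 24.99 μm/a
  ⇒ r_corr(carbon steel) = 34.55 μm/a
ISO 9223 Table 2 (carbon steel): 25 < 34.5 ≤ 50 μm/a ⇒ C3

C3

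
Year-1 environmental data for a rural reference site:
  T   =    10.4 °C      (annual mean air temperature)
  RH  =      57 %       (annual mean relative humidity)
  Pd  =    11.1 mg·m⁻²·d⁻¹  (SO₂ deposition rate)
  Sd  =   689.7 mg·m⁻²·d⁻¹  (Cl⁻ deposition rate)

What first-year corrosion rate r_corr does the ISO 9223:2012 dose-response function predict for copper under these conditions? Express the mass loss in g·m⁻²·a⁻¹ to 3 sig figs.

r_corr = 9.43 g·m⁻²·a⁻¹

copper: T>10 °C ⇒ hinge -0.080·(10.4−10) = -0.0320
  SO₂ term: 0.0053·11.1^0.26·exp(0.059·57-0.0320) = 0.2771
  Sd branch = 0.01025·Sd^0.27·e^(0.036·RH+0.049·T) = 0.7756 μm/a
  r_corr = 0.2771 + 0.7756 = 1.053 μm/a
Convert to mass loss: 1.053 μm/a × 8.96 g/cm³ = 9.433 g·m⁻²·a⁻¹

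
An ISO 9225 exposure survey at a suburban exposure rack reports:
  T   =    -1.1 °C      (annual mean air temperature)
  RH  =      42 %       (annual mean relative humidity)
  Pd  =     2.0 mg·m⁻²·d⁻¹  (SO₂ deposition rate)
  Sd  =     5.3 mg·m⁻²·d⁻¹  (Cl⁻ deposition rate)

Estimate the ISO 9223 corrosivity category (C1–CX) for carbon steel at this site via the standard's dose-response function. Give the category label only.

C2

carbon steel: f(T) = +0.150·(T−10) [T≤10 °C] = -1.6650
  SO₂ term: 1.77·2.0^0.52·exp(0.02·42-1.6650) = 1.112
  Sd branch = 0.102·Sd^0.62·e^(0.033·RH+0.04·T) = 1.098 μm/a
  r_corr = 1.112 + 1.098 = 2.21 μm/a
ISO 9223 Table 2 (carbon steel): 1.3 < 2.21 ≤ 25 μm/a ⇒ C2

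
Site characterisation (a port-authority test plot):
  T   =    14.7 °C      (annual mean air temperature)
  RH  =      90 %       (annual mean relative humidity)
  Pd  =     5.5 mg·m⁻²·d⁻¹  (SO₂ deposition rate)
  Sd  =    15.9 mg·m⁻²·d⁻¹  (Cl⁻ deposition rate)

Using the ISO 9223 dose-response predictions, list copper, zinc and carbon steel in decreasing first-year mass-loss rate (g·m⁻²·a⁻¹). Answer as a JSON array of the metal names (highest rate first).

copper: T>10 °C ⇒ hinge -0.080·(14.7−10) = -0.3760
  SO₂ term: 0.0053·5.5^0.26·exp(0.059·90-0.3760) = 1.147
  Sd branch = 0.01025·Sd^0.27·e^(0.036·RH+0.049·T) = 1.135 μm/a
  sum: 1.147 + 1.135 → r_corr = 2.282 μm/a
  mass loss = 2.282 μm/a × 8.96 g/cm³ = 20.45 g·m⁻²·a⁻¹
zinc: temperature factor f = -0.071·(4.7) = -0.3337
  Pd branch = 0.0129·Pd^0.44·e^(0.046·RH+f) = 1.229 μm/a
  Cl⁻ term: 0.0175·15.9^0.57·exp(0.008·90+0.085·14.7) = 0.607
  sum: 1.229 + 0.607 → r_corr = 1.836 μm/a
  mass loss = 1.836 μm/a × 7.14 g/cm³ = 13.11 g·m⁻²·a⁻¹
carbon steel: temperature factor f = -0.054·(4.7) = -0.2538
  SO₂ term: 1.77·5.5^0.52·exp(0.02·90-0.2538) = 20.16
  Cl⁻ term: 0.102·15.9^0.62·exp(0.033·90+0.04·14.7) = 19.89
  r_corr = 20.16 + 19.89 = 40.05 μm/a
  mass loss = 40.05 μm/a × 7.85 g/cm³ = 314.4 g·m⁻²·a⁻¹
Ordering by g·m⁻²·a⁻¹: carbon steel (314) > copper (20.4) > zinc (13.1)

["carbon steel", "copper", "zinc"]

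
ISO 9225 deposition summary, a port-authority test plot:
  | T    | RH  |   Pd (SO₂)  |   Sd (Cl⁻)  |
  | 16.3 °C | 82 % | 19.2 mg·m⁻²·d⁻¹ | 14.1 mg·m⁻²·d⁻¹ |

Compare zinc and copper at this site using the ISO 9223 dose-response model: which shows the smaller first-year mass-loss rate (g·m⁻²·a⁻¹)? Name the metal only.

zinc: temperature factor f = -0.071·(6.3) = -0.4473
  sulphur-dioxide contribution → 1.316 μm/a
  chloride contribution → 0.6091 μm/a
  ⇒ r_corr(zinc) = 1.925 μm/a
  mass loss = 1.925 μm/a × 7.14 g/cm³ = 13.74 g·m⁻²·a⁻¹
copper: temperature factor f = -0.080·(6.3) = -0.5040
  sulphur-dioxide contribution → 0.8713 μm/a
  chloride contribution → 0.8911 μm/a
  total first-year rate 1.762 μm/a
  mass loss = 1.762 μm/a × 8.96 g/cm³ = 15.79 g·m⁻²·a⁻¹
Ordering by g·m⁻²·a⁻¹: copper (15.8) > zinc (13.7)

zinc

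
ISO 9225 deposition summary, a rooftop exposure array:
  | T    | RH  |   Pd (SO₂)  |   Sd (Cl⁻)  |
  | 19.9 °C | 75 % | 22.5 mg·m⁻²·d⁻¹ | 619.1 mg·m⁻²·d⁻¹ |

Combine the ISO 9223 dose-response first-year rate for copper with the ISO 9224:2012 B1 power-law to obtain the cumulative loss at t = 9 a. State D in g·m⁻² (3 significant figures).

D(9) = 106 g·m⁻²

copper: temperature factor f = -0.080·(9.9) = -0.7920
  SO₂ term: 0.0053·22.5^0.26·exp(0.059·75-0.7920) = 0.4504
  Sd branch = 0.01025·Sd^0.27·e^(0.036·RH+0.049·T) = 2.294 μm/a
  r_corr = 0.4504 + 2.294 = 2.744 μm/a
ISO 9224: D(t) = r_corr · t^b with b = 0.667 (copper, B1)
  D(9) = 2.744 × 9^0.667 = 2.744 × 4.33 = 11.88 μm
  Mass loss = 11.88 μm × 8.96 g/cm³ = 106.5 g·m⁻²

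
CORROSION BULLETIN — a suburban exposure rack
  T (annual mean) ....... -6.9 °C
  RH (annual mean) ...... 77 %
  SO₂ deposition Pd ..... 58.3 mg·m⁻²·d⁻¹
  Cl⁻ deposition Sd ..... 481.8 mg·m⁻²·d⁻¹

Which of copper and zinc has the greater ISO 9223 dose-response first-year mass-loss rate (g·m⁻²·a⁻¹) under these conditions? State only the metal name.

zinc

copper: temperature factor f = +0.126·(-16.9) = -2.1294
  sulphur-dioxide contribution → 0.1704 μm/a
  chloride contribution → 0.6196 μm/a
  ⇒ r_corr(copper) = 0.7901 μm/a
  mass loss = 0.7901 μm/a × 8.96 g/cm³ = 7.079 g·m⁻²·a⁻¹
zinc: temperature factor f = +0.038·(-16.9) = -0.6422
  sulphur-dioxide contribution → 1.402 μm/a
  chloride contribution → 0.6097 μm/a
  total first-year rate 2.012 μm/a
  mass loss = 2.012 μm/a × 7.14 g/cm³ = 14.37 g·m⁻²·a⁻¹
Ordering by g·m⁻²·a⁻¹: zinc (14.4) > copper (7.08)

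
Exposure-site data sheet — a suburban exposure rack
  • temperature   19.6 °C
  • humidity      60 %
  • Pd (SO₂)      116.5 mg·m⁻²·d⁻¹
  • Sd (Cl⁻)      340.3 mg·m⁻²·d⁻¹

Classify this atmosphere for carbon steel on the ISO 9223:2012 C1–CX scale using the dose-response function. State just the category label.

carbon steel: f(T) = -0.054·(T−10) [T>10 °C] = -0.5184
  sulphur-dioxide contribution → 41.54 μm/a
  chloride contribution → 60.08 μm/a
  ⇒ r_corr(carbon steel) = 101.6 μm/a
102 μm/a falls in (80, 200] for carbon steel → category C5

C5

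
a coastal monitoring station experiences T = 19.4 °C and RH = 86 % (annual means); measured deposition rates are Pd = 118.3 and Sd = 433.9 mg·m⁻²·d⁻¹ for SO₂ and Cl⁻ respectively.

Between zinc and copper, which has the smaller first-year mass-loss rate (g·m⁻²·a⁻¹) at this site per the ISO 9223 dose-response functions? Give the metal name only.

copper

zinc: f(T) = -0.071·(T−10) [T>10 °C] = -0.6674
  SO₂ term: 0.0129·118.3^0.44·exp(0.046·86-0.6674) = 2.824
  Sd branch = 0.0175·Sd^0.57·e^(0.008·RH+0.085·T) = 5.772 μm/a
  r_corr = 2.824 + 5.772 = 8.596 μm/a
  mass loss = 8.596 μm/a × 7.14 g/cm³ = 61.38 g·m⁻²·a⁻¹
copper: f(T) = -0.080·(T−10) [T>10 °C] = -0.7520
  SO₂ term: 0.0053·118.3^0.26·exp(0.059·86-0.7520) = 1.381
  Sd branch = 0.01025·Sd^0.27·e^(0.036·RH+0.049·T) = 3.022 μm/a
  r_corr = 1.381 + 3.022 = 4.403 μm/a
  mass loss = 4.403 μm/a × 8.96 g/cm³ = 39.45 g·m⁻²·a⁻¹
Ordering by g·m⁻²·a⁻¹: zinc (61.4) > copper (39.4)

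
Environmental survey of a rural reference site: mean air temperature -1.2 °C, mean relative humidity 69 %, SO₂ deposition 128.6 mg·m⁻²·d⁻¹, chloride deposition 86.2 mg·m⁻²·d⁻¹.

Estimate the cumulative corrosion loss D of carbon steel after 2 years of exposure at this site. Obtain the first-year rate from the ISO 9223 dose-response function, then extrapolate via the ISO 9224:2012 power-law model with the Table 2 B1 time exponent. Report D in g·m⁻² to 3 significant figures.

carbon steel: temperature factor f = +0.150·(-11.2) = -1.6800
  sulphur-dioxide contribution → 16.39 μm/a
  chloride contribution → 15.02 μm/a
  total first-year rate 31.41 μm/a
ISO 9224: D(t) = r_corr · t^b with b = 0.523 (carbon steel, B1)
  D(2) = 31.41 × 2^0.523 = 31.41 × 1.437 = 45.13 μm
  Mass loss = 45.13 μm × 7.85 g/cm³ = 354.3 g·m⁻²

D(2) = 354 g·m⁻²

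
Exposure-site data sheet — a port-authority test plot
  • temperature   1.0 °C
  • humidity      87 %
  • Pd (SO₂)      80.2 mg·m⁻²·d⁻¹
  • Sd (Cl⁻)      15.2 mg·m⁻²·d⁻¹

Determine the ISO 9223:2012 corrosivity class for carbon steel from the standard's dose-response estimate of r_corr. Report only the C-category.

C3

carbon steel: f(T) = +0.150·(T−10) [T≤10 °C] = -1.3500
  Pd branch = 1.77·Pd^0.52·e^(0.02·RH+f) = 25.56 μm/a
  Cl⁻ term: 0.102·15.2^0.62·exp(0.033·87+0.04·1.0) = 10.13
  sum: 25.56 + 10.13 → r_corr = 35.69 μm/a
35.7 μm/a falls in (25, 50] for carbon steel → category C3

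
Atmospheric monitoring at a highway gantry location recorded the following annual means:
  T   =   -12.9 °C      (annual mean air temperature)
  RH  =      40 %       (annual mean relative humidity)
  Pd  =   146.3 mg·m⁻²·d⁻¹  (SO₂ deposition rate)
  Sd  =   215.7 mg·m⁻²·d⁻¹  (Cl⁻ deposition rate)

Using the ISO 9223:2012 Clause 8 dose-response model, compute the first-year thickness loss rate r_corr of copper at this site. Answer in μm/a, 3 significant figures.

r_corr = 0.110 μm/a

copper: temperature factor f = +0.126·(-22.9) = -2.8854
  sulphur-dioxide contribution → 0.01146 μm/a
  chloride contribution → 0.09811 μm/a
  ⇒ r_corr(copper) = 0.1096 μm/a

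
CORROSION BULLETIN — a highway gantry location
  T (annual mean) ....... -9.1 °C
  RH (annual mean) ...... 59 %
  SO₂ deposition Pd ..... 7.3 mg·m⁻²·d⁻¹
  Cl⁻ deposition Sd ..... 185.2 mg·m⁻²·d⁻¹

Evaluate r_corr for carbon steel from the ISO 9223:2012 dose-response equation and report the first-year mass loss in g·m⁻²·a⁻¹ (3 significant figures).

carbon steel: T≤10 °C ⇒ hinge +0.150·(-9.1−10) = -2.8650
  Pd branch = 1.77·Pd^0.52·e^(0.02·RH+f) = 0.9228 μm/a
  Sd branch = 0.102·Sd^0.62·e^(0.033·RH+0.04·T) = 12.65 μm/a
  sum: 0.9228 + 12.65 → r_corr = 13.57 μm/a
Convert to mass loss: 13.57 μm/a × 7.85 g/cm³ = 106.5 g·m⁻²·a⁻¹

r_corr = 107 g·m⁻²·a⁻¹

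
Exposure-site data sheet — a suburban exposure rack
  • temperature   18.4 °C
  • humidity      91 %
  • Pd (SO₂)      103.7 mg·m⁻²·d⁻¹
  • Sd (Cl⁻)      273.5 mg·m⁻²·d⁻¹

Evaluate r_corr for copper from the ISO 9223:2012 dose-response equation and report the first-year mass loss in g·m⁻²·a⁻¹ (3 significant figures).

copper: f(T) = -0.080·(T−10) [T>10 °C] = -0.6720
  Pd branch = 0.0053·Pd^0.26·e^(0.059·RH+f) = 1.942 μm/a
  Cl⁻ term: 0.01025·273.5^0.27·exp(0.036·91+0.049·18.4) = 3.041
  r_corr = 1.942 + 3.041 = 4.983 μm/a
Convert to mass loss: 4.983 μm/a × 8.96 g/cm³ = 44.65 g·m⁻²·a⁻¹

r_corr = 44.6 g·m⁻²·a⁻¹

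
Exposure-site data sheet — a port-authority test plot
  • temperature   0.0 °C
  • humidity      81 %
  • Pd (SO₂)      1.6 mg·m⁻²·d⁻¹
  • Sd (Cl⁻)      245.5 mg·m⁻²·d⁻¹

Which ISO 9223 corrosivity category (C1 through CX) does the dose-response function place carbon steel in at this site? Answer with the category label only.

C3

carbon steel: T≤10 °C ⇒ hinge +0.150·(0.0−10) = -1.5000
  SO₂ term: 1.77·1.6^0.52·exp(0.02·81-1.5000) = 2.548
  Cl⁻ term: 0.102·245.5^0.62·exp(0.033·81+0.04·0.0) = 44.8
  sum: 2.548 + 44.8 → r_corr = 47.35 μm/a
Category bounds: 25…50 μm/a bracket r_corr ⇒ C3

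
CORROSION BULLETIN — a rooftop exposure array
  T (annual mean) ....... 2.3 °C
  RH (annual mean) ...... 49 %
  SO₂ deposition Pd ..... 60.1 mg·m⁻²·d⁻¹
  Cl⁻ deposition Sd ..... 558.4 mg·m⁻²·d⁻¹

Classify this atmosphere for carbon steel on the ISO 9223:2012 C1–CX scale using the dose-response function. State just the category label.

carbon steel: T≤10 °C ⇒ hinge +0.150·(2.3−10) = -1.1550
  sulphur-dioxide contribution → 12.5 μm/a
  chloride contribution → 28.44 μm/a
  ⇒ r_corr(carbon steel) = 40.94 μm/a
40.9 μm/a falls in (25, 50] for carbon steel → category C3

C3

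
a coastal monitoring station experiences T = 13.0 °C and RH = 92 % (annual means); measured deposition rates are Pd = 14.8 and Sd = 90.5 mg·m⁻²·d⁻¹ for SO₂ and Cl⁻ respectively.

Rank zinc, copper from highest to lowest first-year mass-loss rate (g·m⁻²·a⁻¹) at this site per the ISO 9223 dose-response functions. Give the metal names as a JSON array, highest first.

["copper", "zinc"]

zinc: T>10 °C ⇒ hinge -0.071·(13.0−10) = -0.2130
  Pd branch = 0.0129·Pd^0.44·e^(0.046·RH+f) = 2.349 μm/a
  Sd branch = 0.0175·Sd^0.57·e^(0.008·RH+0.085·T) = 1.438 μm/a
  sum: 2.349 + 1.438 → r_corr = 3.788 μm/a
  mass loss = 3.788 μm/a × 7.14 g/cm³ = 27.04 g·m⁻²·a⁻¹
copper: T>10 °C ⇒ hinge -0.080·(13.0−10) = -0.2400
  SO₂ term: 0.0053·14.8^0.26·exp(0.059·92-0.2400) = 1.913
  Sd branch = 0.01025·Sd^0.27·e^(0.036·RH+0.049·T) = 1.795 μm/a
  r_corr = 1.913 + 1.795 = 3.708 μm/a
  mass loss = 3.708 μm/a × 8.96 g/cm³ = 33.22 g·m⁻²·a⁻¹
Ordering by g·m⁻²·a⁻¹: copper (33.2) > zinc (27)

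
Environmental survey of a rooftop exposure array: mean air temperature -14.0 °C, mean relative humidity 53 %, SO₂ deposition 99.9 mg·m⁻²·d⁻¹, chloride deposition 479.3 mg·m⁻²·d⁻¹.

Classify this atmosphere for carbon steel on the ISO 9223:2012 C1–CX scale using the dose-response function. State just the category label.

carbon steel: temperature factor f = +0.150·(-24.0) = -3.6000
  sulphur-dioxide contribution → 1.53 μm/a
  chloride contribution → 15.38 μm/a
  ⇒ r_corr(carbon steel) = 16.91 μm/a
Category bounds: 1.3…25 μm/a bracket r_corr ⇒ C2

C2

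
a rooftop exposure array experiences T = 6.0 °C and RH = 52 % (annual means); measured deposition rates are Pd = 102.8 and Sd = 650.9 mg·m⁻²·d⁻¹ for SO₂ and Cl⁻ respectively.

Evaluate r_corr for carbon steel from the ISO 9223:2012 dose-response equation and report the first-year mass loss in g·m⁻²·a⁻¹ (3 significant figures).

r_corr = 554 g·m⁻²·a⁻¹

carbon steel: T≤10 °C ⇒ hinge +0.150·(6.0−10) = -0.6000
  Pd branch = 1.77·Pd^0.52·e^(0.02·RH+f) = 30.57 μm/a
  Sd branch = 0.102·Sd^0.62·e^(0.033·RH+0.04·T) = 40.04 μm/a
  r_corr = 30.57 + 40.04 = 70.61 μm/a
Convert to mass loss: 70.61 μm/a × 7.85 g/cm³ = 554.3 g·m⁻²·a⁻¹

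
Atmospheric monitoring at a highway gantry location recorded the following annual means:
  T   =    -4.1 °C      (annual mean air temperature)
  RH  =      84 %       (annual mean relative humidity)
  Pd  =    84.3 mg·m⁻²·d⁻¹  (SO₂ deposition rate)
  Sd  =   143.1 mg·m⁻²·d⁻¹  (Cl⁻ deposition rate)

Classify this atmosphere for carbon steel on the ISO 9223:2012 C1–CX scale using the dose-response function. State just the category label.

C3

carbon steel: T≤10 °C ⇒ hinge +0.150·(-4.1−10) = -2.1150
  Pd branch = 1.77·Pd^0.52·e^(0.02·RH+f) = 11.49 μm/a
  Sd branch = 0.102·Sd^0.62·e^(0.033·RH+0.04·T) = 30.04 μm/a
  sum: 11.49 + 30.04 → r_corr = 41.54 μm/a
41.5 μm/a falls in (25, 50] for carbon steel → category C3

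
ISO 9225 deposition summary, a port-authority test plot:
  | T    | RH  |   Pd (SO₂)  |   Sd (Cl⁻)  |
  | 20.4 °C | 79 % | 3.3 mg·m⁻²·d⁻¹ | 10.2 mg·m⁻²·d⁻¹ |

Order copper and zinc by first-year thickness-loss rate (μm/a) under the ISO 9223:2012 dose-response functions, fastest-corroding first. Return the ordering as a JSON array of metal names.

["copper", "zinc"]

copper: f(T) = -0.080·(T−10) [T>10 °C] = -0.8320
  SO₂ term: 0.0053·3.3^0.26·exp(0.059·79-0.8320) = 0.3327
  Sd branch = 0.01025·Sd^0.27·e^(0.036·RH+0.049·T) = 0.896 μm/a
  r_corr = 0.3327 + 0.896 = 1.229 μm/a
zinc: f(T) = -0.071·(T−10) [T>10 °C] = -0.7384
  SO₂ term: 0.0129·3.3^0.44·exp(0.046·79-0.7384) = 0.3947
  Sd branch = 0.0175·Sd^0.57·e^(0.008·RH+0.085·T) = 0.7006 μm/a
  sum: 0.3947 + 0.7006 → r_corr = 1.095 μm/a
Ordering by μm/a: copper (1.23) > zinc (1.1)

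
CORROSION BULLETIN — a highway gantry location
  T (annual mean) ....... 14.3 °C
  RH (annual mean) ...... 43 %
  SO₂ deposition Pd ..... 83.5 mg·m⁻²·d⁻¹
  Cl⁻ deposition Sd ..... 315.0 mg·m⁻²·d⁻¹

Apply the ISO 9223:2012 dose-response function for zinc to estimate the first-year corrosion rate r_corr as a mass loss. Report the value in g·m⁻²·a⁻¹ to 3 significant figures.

r_corr = 19.2 g·m⁻²·a⁻¹

zinc: f(T) = -0.071·(T−10) [T>10 °C] = -0.3053
  Pd branch = 0.0129·Pd^0.44·e^(0.046·RH+f) = 0.4815 μm/a
  Sd branch = 0.0175·Sd^0.57·e^(0.008·RH+0.085·T) = 2.21 μm/a
  r_corr = 0.4815 + 2.21 = 2.691 μm/a
Convert to mass loss: 2.691 μm/a × 7.14 g/cm³ = 19.22 g·m⁻²·a⁻¹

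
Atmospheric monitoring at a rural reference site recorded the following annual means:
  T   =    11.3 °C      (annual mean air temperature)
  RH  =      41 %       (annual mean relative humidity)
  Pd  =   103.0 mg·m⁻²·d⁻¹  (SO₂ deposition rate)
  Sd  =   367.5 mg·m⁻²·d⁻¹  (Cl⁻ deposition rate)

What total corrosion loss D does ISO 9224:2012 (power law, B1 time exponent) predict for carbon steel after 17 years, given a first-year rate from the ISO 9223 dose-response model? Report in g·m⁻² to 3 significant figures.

D(17) = 2.28e+03 g·m⁻²

carbon steel: f(T) = -0.054·(T−10) [T>10 °C] = -0.0702
  SO₂ term: 1.77·103.0^0.52·exp(0.02·41-0.0702) = 41.71
  Sd branch = 0.102·Sd^0.62·e^(0.033·RH+0.04·T) = 24.15 μm/a
  sum: 41.71 + 24.15 → r_corr = 65.87 μm/a
Long-term exponent b (ISO 9224 Table 2, B1) = 0.523
  D(17) = 65.87 × 17^0.523 = 65.87 × 4.401 = 289.9 μm
  Mass loss = 289.9 μm × 7.85 g/cm³ = 2275 g·m⁻²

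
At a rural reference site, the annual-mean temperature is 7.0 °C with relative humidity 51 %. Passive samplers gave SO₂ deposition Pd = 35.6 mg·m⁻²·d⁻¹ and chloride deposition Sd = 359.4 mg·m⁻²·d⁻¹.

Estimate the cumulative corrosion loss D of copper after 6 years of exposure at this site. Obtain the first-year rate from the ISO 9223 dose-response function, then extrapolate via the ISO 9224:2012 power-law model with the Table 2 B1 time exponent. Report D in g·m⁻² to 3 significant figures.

D(6) = 18.6 g·m⁻²

copper: T≤10 °C ⇒ hinge +0.126·(7.0−10) = -0.3780
  SO₂ term: 0.0053·35.6^0.26·exp(0.059·51-0.3780) = 0.1863
  Cl⁻ term: 0.01025·359.4^0.27·exp(0.036·51+0.049·7.0) = 0.4437
  sum: 0.1863 + 0.4437 → r_corr = 0.63 μm/a
Power-law: D(6) = r_corr · 6^0.667
  D(6) = 0.63 × 6^0.667 = 0.63 × 3.304 = 2.081 μm
  Mass loss = 2.081 μm × 8.96 g/cm³ = 18.65 g·m⁻²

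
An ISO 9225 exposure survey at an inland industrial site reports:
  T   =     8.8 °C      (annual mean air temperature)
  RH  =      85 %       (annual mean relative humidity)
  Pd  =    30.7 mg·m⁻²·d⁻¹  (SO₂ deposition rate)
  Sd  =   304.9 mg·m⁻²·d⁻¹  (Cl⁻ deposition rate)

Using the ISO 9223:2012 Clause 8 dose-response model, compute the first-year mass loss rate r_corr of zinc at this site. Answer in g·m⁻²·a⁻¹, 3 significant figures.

r_corr = 33.4 g·m⁻²·a⁻¹

zinc: f(T) = +0.038·(T−10) [T≤10 °C] = -0.0456
  SO₂ term: 0.0129·30.7^0.44·exp(0.046·85-0.0456) = 2.775
  Cl⁻ term: 0.0175·304.9^0.57·exp(0.008·85+0.085·8.8) = 1.902
  sum: 2.775 + 1.902 → r_corr = 4.677 μm/a
Convert to mass loss: 4.677 μm/a × 7.14 g/cm³ = 33.39 g·m⁻²·a⁻¹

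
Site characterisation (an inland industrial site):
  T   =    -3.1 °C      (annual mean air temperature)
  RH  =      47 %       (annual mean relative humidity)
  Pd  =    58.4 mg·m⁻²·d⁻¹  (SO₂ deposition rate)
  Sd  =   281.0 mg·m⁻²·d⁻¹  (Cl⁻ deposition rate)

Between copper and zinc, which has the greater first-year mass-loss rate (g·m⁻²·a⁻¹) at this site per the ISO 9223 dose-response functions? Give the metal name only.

copper: temperature factor f = +0.126·(-13.1) = -1.6506
  SO₂ term: 0.0053·58.4^0.26·exp(0.059·47-1.6506) = 0.04688
  Sd branch = 0.01025·Sd^0.27·e^(0.036·RH+0.049·T) = 0.2191 μm/a
  r_corr = 0.04688 + 0.2191 = 0.266 μm/a
  mass loss = 0.266 μm/a × 8.96 g/cm³ = 2.384 g·m⁻²·a⁻¹
zinc: temperature factor f = +0.038·(-13.1) = -0.4978
  SO₂ term: 0.0129·58.4^0.44·exp(0.046·47-0.4978) = 0.4079
  Cl⁻ term: 0.0175·281.0^0.57·exp(0.008·47+0.085·-3.1) = 0.4871
  r_corr = 0.4079 + 0.4871 = 0.8951 μm/a
  mass loss = 0.8951 μm/a × 7.14 g/cm³ = 6.391 g·m⁻²·a⁻¹
Ordering by g·m⁻²·a⁻¹: zinc (6.39) > copper (2.38)

zinc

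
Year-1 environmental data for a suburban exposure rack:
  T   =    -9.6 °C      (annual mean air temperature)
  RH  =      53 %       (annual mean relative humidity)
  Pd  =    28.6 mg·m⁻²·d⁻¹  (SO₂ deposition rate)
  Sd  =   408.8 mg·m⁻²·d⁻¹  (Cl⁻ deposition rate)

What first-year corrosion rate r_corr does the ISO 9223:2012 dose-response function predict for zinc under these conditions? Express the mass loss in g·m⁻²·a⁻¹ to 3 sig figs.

zinc: temperature factor f = +0.038·(-19.6) = -0.7448
  sulphur-dioxide contribution → 0.3067 μm/a
  chloride contribution → 0.3642 μm/a
  total first-year rate 0.6709 μm/a
Convert to mass loss: 0.6709 μm/a × 7.14 g/cm³ = 4.79 g·m⁻²·a⁻¹

r_corr = 4.79 g·m⁻²·a⁻¹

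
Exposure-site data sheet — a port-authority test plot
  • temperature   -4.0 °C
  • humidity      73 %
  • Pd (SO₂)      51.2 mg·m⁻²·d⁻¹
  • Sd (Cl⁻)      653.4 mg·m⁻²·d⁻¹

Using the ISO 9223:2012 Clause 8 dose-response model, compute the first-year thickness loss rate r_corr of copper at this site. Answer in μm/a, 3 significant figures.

r_corr = 0.859 μm/a

copper: temperature factor f = +0.126·(-14.0) = -1.7640
  sulphur-dioxide contribution → 0.1875 μm/a
  chloride contribution → 0.6715 μm/a
  total first-year rate 0.859 μm/a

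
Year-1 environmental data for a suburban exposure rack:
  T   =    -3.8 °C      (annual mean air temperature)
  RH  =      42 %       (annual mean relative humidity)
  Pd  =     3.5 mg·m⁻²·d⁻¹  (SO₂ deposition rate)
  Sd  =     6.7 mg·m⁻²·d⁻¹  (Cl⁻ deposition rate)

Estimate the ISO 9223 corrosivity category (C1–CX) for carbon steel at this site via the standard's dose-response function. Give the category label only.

C2

carbon steel: f(T) = +0.150·(T−10) [T≤10 °C] = -2.0700
  sulphur-dioxide contribution → 0.9924 μm/a
  chloride contribution → 1.139 μm/a
  total first-year rate 2.132 μm/a
Category bounds: 1.3…25 μm/a bracket r_corr ⇒ C2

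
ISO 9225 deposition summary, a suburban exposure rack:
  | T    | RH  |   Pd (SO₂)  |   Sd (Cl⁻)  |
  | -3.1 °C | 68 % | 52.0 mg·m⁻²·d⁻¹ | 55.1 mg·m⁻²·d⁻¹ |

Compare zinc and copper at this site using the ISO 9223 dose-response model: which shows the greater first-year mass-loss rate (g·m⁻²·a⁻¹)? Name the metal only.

zinc

zinc: f(T) = +0.038·(T−10) [T≤10 °C] = -0.4978
  SO₂ term: 0.0129·52.0^0.44·exp(0.046·68-0.4978) = 1.018
  Cl⁻ term: 0.0175·55.1^0.57·exp(0.008·68+0.085·-3.1) = 0.2277
  r_corr = 1.018 + 0.2277 = 1.246 μm/a
  mass loss = 1.246 μm/a × 7.14 g/cm³ = 8.897 g·m⁻²·a⁻¹
copper: f(T) = +0.126·(T−10) [T≤10 °C] = -1.6506
  Pd branch = 0.0053·Pd^0.26·e^(0.059·RH+f) = 0.157 μm/a
  Cl⁻ term: 0.01025·55.1^0.27·exp(0.036·68+0.049·-3.1) = 0.3006
  r_corr = 0.157 + 0.3006 = 0.4576 μm/a
  mass loss = 0.4576 μm/a × 8.96 g/cm³ = 4.101 g·m⁻²·a⁻¹
Ordering by g·m⁻²·a⁻¹: zinc (8.9) > copper (4.1)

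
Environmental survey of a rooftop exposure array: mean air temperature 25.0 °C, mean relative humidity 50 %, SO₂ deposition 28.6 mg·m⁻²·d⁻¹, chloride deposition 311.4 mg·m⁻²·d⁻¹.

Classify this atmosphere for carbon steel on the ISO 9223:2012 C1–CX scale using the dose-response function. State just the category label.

carbon steel: f(T) = -0.054·(T−10) [T>10 °C] = -0.8100
  SO₂ term: 1.77·28.6^0.52·exp(0.02·50-0.8100) = 12.24
  Sd branch = 0.102·Sd^0.62·e^(0.033·RH+0.04·T) = 50.74 μm/a
  sum: 12.24 + 50.74 → r_corr = 62.98 μm/a
63 μm/a falls in (50, 80] for carbon steel → category C4

C4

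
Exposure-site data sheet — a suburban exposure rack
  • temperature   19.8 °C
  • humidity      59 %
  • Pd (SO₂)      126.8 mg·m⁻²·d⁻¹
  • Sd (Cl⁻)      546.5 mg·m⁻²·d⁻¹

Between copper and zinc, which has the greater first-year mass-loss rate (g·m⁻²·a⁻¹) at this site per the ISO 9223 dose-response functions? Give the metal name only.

zinc

copper: f(T) = -0.080·(T−10) [T>10 °C] = -0.7840
  sulphur-dioxide contribution → 0.2769 μm/a
  chloride contribution → 1.241 μm/a
  total first-year rate 1.518 μm/a
  mass loss = 1.518 μm/a × 8.96 g/cm³ = 13.6 g·m⁻²·a⁻¹
zinc: f(T) = -0.071·(T−10) [T>10 °C] = -0.6958
  sulphur-dioxide contribution → 0.8174 μm/a
  chloride contribution → 5.487 μm/a
  total first-year rate 6.305 μm/a
  mass loss = 6.305 μm/a × 7.14 g/cm³ = 45.02 g·m⁻²·a⁻¹
Ordering by g·m⁻²·a⁻¹: zinc (45) > copper (13.6)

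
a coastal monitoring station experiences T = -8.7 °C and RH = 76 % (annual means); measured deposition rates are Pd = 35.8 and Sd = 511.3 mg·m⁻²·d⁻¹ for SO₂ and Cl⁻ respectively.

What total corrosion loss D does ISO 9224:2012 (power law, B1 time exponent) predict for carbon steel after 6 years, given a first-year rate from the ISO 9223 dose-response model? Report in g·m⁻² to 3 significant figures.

D(6) = 910 g·m⁻²

carbon steel: T≤10 °C ⇒ hinge +0.150·(-8.7−10) = -2.8050
  sulphur-dioxide contribution → 3.147 μm/a
  chloride contribution → 42.27 μm/a
  total first-year rate 45.42 μm/a
Power-law: D(6) = r_corr · 6^0.523
  D(6) = 45.42 × 6^0.523 = 45.42 × 2.553 = 115.9 μm
  Mass loss = 115.9 μm × 7.85 g/cm³ = 910.1 g·m⁻²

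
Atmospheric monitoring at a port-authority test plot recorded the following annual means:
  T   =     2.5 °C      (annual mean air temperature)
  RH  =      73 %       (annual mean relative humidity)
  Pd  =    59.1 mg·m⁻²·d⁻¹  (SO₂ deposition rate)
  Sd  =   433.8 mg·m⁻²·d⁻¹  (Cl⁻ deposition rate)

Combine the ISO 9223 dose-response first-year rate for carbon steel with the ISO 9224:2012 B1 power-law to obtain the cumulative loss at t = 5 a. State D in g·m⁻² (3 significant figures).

carbon steel: temperature factor f = +0.150·(-7.5) = -1.1250
  sulphur-dioxide contribution → 20.64 μm/a
  chloride contribution → 54.12 μm/a
  total first-year rate 74.76 μm/a
Long-term exponent b (ISO 9224 Table 2, B1) = 0.523
  D(5) = 74.76 × 5^0.523 = 74.76 × 2.32 = 173.5 μm
  Mass loss = 173.5 μm × 7.85 g/cm³ = 1362 g·m⁻²

D(5) = 1.36e+03 g·m⁻²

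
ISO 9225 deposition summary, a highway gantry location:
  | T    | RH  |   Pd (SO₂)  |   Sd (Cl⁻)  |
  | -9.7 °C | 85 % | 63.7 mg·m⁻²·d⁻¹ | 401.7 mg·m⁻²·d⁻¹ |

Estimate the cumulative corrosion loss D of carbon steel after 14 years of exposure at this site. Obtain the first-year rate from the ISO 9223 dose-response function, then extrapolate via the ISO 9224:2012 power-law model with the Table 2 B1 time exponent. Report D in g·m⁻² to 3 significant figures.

carbon steel: f(T) = +0.150·(T−10) [T≤10 °C] = -2.9550
  SO₂ term: 1.77·63.7^0.52·exp(0.02·85-2.9550) = 4.376
  Sd branch = 0.102·Sd^0.62·e^(0.033·RH+0.04·T) = 47.07 μm/a
  r_corr = 4.376 + 47.07 = 51.44 μm/a
ISO 9224: D(t) = r_corr · t^b with b = 0.523 (carbon steel, B1)
  D(14) = 51.44 × 14^0.523 = 51.44 × 3.976 = 204.5 μm
  Mass loss = 204.5 μm × 7.85 g/cm³ = 1606 g·m⁻²

D(14) = 1.61e+03 g·m⁻²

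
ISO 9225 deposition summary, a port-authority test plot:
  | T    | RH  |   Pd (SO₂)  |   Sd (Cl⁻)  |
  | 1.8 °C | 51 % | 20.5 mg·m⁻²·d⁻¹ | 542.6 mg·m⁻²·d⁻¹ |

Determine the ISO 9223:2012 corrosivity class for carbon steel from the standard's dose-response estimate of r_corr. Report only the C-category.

C3

carbon steel: f(T) = +0.150·(T−10) [T≤10 °C] = -1.2300
  Pd branch = 1.77·Pd^0.52·e^(0.02·RH+f) = 6.901 μm/a
  Sd branch = 0.102·Sd^0.62·e^(0.033·RH+0.04·T) = 29.25 μm/a
  r_corr = 6.901 + 29.25 = 36.15 μm/a
36.2 μm/a falls in (25, 50] for carbon steel → category C3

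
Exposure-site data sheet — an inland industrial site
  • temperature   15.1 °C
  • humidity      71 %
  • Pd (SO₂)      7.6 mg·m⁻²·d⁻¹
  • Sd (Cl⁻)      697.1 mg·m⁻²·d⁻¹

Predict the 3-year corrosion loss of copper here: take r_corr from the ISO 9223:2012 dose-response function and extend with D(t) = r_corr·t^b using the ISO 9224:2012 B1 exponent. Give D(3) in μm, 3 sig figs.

copper: f(T) = -0.080·(T−10) [T>10 °C] = -0.4080
  SO₂ term: 0.0053·7.6^0.26·exp(0.059·71-0.4080) = 0.3939
  Cl⁻ term: 0.01025·697.1^0.27·exp(0.036·71+0.049·15.1) = 1.621
  r_corr = 0.3939 + 1.621 = 2.015 μm/a
Long-term exponent b (ISO 9224 Table 2, B1) = 0.667
  D(3) = 2.015 × 3^0.667 = 2.015 × 2.081 = 4.193 μm

D(3) = 4.19 μm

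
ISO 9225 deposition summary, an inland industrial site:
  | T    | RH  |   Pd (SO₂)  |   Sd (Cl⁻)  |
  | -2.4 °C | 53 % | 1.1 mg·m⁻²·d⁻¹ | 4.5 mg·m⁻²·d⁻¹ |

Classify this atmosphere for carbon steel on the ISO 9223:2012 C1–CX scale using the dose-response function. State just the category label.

carbon steel: temperature factor f = +0.150·(-12.4) = -1.8600
  sulphur-dioxide contribution → 0.8357 μm/a
  chloride contribution → 1.354 μm/a
  ⇒ r_corr(carbon steel) = 2.189 μm/a
ISO 9223 Table 2 (carbon steel): 1.3 < 2.19 ≤ 25 μm/a ⇒ C2

C2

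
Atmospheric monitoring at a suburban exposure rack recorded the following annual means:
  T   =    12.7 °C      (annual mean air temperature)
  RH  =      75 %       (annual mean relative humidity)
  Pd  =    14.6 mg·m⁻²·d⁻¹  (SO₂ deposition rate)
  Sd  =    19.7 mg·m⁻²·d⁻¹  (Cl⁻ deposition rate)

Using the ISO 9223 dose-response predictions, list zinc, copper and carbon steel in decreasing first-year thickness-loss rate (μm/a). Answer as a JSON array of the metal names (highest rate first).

["carbon steel", "zinc", "copper"]

zinc: temperature factor f = -0.071·(2.7) = -0.1917
  sulphur-dioxide contribution → 1.091 μm/a
  chloride contribution → 0.5132 μm/a
  ⇒ r_corr(zinc) = 1.605 μm/a
copper: f(T) = -0.080·(T−10) [T>10 °C] = -0.2160
  sulphur-dioxide contribution → 0.7161 μm/a
  chloride contribution → 0.6355 μm/a
  ⇒ r_corr(copper) = 1.352 μm/a
carbon steel: f(T) = -0.054·(T−10) [T>10 °C] = -0.1458
  sulphur-dioxide contribution → 27.64 μm/a
  chloride contribution → 12.78 μm/a
  ⇒ r_corr(carbon steel) = 40.43 μm/a
Ordering by μm/a: carbon steel (40.4) > zinc (1.6) > copper (1.35)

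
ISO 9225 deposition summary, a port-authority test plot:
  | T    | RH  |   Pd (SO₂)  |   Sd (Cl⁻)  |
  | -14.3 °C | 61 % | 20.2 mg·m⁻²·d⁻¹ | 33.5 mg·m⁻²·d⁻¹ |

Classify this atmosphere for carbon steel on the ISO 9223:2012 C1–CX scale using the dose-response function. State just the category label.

carbon steel: temperature factor f = +0.150·(-24.3) = -3.6450
  sulphur-dioxide contribution → 0.7475 μm/a
  chloride contribution → 3.801 μm/a
  total first-year rate 4.549 μm/a
ISO 9223 Table 2 (carbon steel): 1.3 < 4.55 ≤ 25 μm/a ⇒ C2

C2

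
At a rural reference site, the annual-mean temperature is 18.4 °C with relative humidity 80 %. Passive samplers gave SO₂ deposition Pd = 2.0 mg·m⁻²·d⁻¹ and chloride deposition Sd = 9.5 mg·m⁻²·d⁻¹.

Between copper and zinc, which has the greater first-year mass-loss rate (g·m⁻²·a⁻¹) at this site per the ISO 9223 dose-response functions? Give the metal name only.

copper: T>10 °C ⇒ hinge -0.080·(18.4−10) = -0.6720
  SO₂ term: 0.0053·2.0^0.26·exp(0.059·80-0.6720) = 0.3636
  Sd branch = 0.01025·Sd^0.27·e^(0.036·RH+0.049·T) = 0.8261 μm/a
  r_corr = 0.3636 + 0.8261 = 1.19 μm/a
  mass loss = 1.19 μm/a × 8.96 g/cm³ = 10.66 g·m⁻²·a⁻¹
zinc: f(T) = -0.071·(T−10) [T>10 °C] = -0.5964
  Pd branch = 0.0129·Pd^0.44·e^(0.046·RH+f) = 0.3821 μm/a
  Cl⁻ term: 0.0175·9.5^0.57·exp(0.008·80+0.085·18.4) = 0.5722
  r_corr = 0.3821 + 0.5722 = 0.9543 μm/a
  mass loss = 0.9543 μm/a × 7.14 g/cm³ = 6.814 g·m⁻²·a⁻¹
Ordering by g·m⁻²·a⁻¹: copper (10.7) > zinc (6.81)

copper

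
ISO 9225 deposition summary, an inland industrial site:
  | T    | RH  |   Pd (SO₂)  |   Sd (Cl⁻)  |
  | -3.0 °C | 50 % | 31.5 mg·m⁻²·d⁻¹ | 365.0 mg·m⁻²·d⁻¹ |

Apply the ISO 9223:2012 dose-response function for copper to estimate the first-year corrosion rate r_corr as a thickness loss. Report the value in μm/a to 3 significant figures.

r_corr = 0.312 μm/a

copper: temperature factor f = +0.126·(-13.0) = -1.6380
  SO₂ term: 0.0053·31.5^0.26·exp(0.059·50-1.6380) = 0.04826
  Cl⁻ term: 0.01025·365.0^0.27·exp(0.036·50+0.049·-3.0) = 0.2633
  r_corr = 0.04826 + 0.2633 = 0.3116 μm/a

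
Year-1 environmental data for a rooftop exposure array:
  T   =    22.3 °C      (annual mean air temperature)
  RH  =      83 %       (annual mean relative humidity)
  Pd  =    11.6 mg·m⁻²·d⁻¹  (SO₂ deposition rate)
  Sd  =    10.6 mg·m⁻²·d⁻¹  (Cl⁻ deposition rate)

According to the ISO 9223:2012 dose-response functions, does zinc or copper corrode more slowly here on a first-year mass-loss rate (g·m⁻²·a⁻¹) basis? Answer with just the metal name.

zinc: T>10 °C ⇒ hinge -0.071·(22.3−10) = -0.8733
  sulphur-dioxide contribution → 0.7208 μm/a
  chloride contribution → 0.869 μm/a
  total first-year rate 1.59 μm/a
  mass loss = 1.59 μm/a × 7.14 g/cm³ = 11.35 g·m⁻²·a⁻¹
copper: temperature factor f = -0.080·(12.3) = -0.9840
  sulphur-dioxide contribution → 0.5017 μm/a
  chloride contribution → 1.148 μm/a
  ⇒ r_corr(copper) = 1.649 μm/a
  mass loss = 1.649 μm/a × 8.96 g/cm³ = 14.78 g·m⁻²·a⁻¹
Ordering by g·m⁻²·a⁻¹: copper (14.8) > zinc (11.4)

zinc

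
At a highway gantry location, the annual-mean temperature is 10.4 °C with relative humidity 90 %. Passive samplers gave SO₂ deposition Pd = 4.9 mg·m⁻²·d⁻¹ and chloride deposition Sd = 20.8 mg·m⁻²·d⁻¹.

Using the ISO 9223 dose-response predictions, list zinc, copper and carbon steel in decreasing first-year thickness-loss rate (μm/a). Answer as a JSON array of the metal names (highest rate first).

["carbon steel", "copper", "zinc"]

zinc: temperature factor f = -0.071·(0.4) = -0.0284
  SO₂ term: 0.0129·4.9^0.44·exp(0.046·90-0.0284) = 1.585
  Cl⁻ term: 0.0175·20.8^0.57·exp(0.008·90+0.085·10.4) = 0.4908
  r_corr = 1.585 + 0.4908 = 2.075 μm/a
copper: T>10 °C ⇒ hinge -0.080·(10.4−10) = -0.0320
  Pd branch = 0.0053·Pd^0.26·e^(0.059·RH+f) = 1.57 μm/a
  Cl⁻ term: 0.01025·20.8^0.27·exp(0.036·90+0.049·10.4) = 0.9886
  r_corr = 1.57 + 0.9886 = 2.559 μm/a
carbon steel: T>10 °C ⇒ hinge -0.054·(10.4−10) = -0.0216
  Pd branch = 1.77·Pd^0.52·e^(0.02·RH+f) = 23.95 μm/a
  Cl⁻ term: 0.102·20.8^0.62·exp(0.033·90+0.04·10.4) = 19.78
  r_corr = 23.95 + 19.78 = 43.73 μm/a
Ordering by μm/a: carbon steel (43.7) > copper (2.56) > zinc (2.08)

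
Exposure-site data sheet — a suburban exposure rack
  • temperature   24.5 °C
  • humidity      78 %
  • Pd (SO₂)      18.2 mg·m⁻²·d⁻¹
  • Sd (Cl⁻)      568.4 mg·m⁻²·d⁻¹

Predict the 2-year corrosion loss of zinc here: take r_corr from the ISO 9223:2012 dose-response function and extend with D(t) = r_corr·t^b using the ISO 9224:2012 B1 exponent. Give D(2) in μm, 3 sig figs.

zinc: T>10 °C ⇒ hinge -0.071·(24.5−10) = -1.0295
  Pd branch = 0.0129·Pd^0.44·e^(0.046·RH+f) = 0.5973 μm/a
  Sd branch = 0.0175·Sd^0.57·e^(0.008·RH+0.085·T) = 9.741 μm/a
  sum: 0.5973 + 9.741 → r_corr = 10.34 μm/a
Long-term exponent b (ISO 9224 Table 2, B1) = 0.813
  D(2) = 10.34 × 2^0.813 = 10.34 × 1.757 = 18.16 μm

D(2) = 18.2 μm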